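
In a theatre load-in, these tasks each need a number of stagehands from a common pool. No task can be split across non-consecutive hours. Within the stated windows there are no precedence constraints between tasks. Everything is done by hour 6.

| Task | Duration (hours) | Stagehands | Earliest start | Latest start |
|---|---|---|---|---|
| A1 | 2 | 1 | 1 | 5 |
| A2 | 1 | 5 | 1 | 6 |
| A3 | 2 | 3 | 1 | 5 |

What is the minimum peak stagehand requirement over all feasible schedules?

5

Early-start (A1@1, A2@1, A3@1) gives peak 9: h1:9  h2:4  h3:0  h4:0  h5:0  h6:0.
Shift A2→3.
Schedule A1@1, A2@3, A3@1: h1:4  h2:4  h3:5  h4:0  h5:0  h6:0 — peak 5.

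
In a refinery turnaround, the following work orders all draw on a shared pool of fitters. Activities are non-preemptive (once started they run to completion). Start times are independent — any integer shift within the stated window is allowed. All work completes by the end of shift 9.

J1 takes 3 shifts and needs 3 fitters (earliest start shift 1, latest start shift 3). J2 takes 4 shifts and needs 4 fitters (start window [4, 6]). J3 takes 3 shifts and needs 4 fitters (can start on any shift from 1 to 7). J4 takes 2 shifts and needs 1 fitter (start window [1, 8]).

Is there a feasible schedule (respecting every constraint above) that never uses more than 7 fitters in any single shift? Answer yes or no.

Schedule J1@1, J2@4, J3@1, J4@4: s1:7  s2:7  s3:7  s4:5  s5:5  s6:4  s7:4  s8:0  s9:0 — peak 7 ≤ 7.

yes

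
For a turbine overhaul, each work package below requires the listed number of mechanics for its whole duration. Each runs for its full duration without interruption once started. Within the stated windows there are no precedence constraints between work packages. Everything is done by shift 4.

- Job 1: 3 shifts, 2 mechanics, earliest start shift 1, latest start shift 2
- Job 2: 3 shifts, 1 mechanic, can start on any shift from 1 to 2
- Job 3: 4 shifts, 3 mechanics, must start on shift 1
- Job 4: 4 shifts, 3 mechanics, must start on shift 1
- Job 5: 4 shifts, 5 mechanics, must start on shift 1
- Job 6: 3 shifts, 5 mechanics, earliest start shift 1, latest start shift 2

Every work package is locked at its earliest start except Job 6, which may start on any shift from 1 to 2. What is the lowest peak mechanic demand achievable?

19

Job 6@1: s1:19  s2:19  s3:19  s4:11 → peak 19
Job 6@2: s1:14  s2:19  s3:19  s4:16 → peak 19
Best is Job 6@1, peak 19.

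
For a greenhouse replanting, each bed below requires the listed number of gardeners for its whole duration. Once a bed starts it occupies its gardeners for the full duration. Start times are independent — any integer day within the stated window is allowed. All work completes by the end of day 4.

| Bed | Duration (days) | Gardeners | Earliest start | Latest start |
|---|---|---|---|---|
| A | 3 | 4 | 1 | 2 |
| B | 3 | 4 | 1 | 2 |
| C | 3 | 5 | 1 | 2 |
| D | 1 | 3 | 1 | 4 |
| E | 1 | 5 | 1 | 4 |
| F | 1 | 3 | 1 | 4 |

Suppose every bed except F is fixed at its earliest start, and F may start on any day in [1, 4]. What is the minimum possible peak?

21

F@1: d1:24  d2:13  d3:13  d4:0 → peak 24
F@2: d1:21  d2:16  d3:13  d4:0 → peak 21
F@3: d1:21  d2:13  d3:16  d4:0 → peak 21
F@4: d1:21  d2:13  d3:13  d4:3 → peak 21
Best is F@2, peak 21.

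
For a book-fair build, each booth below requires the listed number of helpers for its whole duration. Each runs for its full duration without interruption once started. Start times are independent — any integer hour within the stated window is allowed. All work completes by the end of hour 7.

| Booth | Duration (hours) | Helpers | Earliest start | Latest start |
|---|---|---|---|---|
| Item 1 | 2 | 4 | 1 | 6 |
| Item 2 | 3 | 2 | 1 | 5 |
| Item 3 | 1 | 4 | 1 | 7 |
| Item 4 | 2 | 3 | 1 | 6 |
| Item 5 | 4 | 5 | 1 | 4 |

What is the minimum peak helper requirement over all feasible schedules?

7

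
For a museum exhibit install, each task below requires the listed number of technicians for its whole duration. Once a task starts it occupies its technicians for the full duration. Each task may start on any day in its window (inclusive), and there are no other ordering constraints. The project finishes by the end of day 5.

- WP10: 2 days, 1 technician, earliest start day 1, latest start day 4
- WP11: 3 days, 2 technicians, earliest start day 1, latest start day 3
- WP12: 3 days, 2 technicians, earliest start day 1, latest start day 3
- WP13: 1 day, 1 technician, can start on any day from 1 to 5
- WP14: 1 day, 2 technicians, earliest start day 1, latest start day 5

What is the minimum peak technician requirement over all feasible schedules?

4

Early-start (WP10@1, WP11@1, WP12@1, WP13@1, WP14@1) gives peak 8: d1:8  d2:5  d3:4  d4:0  d5:0.
Shift WP12→3, WP14→4.
Schedule WP10@1, WP11@1, WP12@3, WP13@1, WP14@4: d1:4  d2:3  d3:4  d4:4  d5:2 — peak 4.
Total technician-days = 17 over 5 days ⇒ peak ≥ ⌈17/5⌉ = 4, so 4 is optimal.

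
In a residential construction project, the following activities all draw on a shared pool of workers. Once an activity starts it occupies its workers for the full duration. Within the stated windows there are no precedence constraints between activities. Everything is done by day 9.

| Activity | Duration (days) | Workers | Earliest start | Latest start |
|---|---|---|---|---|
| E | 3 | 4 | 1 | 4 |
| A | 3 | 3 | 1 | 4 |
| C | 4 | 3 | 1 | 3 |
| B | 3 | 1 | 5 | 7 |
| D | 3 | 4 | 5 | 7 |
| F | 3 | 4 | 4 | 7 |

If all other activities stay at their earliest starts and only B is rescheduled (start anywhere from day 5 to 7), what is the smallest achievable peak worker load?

B@5: d1:10  d2:10  d3:10  d4:7  d5:9  d6:9  d7:5  d8:0  d9:0 → peak 10
B@6: d1:10  d2:10  d3:10  d4:7  d5:8  d6:9  d7:5  d8:1  d9:0 → peak 10
B@7: d1:10  d2:10  d3:10  d4:7  d5:8  d6:8  d7:5  d8:1  d9:1 → peak 10
Best is B@5, peak 10.

10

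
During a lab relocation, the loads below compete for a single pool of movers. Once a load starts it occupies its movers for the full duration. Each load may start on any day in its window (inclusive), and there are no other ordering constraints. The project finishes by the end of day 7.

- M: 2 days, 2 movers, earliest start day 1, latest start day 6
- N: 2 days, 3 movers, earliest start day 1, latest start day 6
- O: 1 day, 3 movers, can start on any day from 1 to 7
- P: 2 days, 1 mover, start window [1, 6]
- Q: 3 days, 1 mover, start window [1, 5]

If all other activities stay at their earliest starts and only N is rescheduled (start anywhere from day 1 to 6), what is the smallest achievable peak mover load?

7

N@1: d1:10  d2:7  d3:1  d4:0  d5:0  d6:0  d7:0 → peak 10
N@2: d1:7  d2:7  d3:4  d4:0  d5:0  d6:0  d7:0 → peak 7
N@3: d1:7  d2:4  d3:4  d4:3  d5:0  d6:0  d7:0 → peak 7
N@4: d1:7  d2:4  d3:1  d4:3  d5:3  d6:0  d7:0 → peak 7
N@5: d1:7  d2:4  d3:1  d4:0  d5:3  d6:3  d7:0 → peak 7
N@6: d1:7  d2:4  d3:1  d4:0  d5:0  d6:3  d7:3 → peak 7
Best is N@2, peak 7.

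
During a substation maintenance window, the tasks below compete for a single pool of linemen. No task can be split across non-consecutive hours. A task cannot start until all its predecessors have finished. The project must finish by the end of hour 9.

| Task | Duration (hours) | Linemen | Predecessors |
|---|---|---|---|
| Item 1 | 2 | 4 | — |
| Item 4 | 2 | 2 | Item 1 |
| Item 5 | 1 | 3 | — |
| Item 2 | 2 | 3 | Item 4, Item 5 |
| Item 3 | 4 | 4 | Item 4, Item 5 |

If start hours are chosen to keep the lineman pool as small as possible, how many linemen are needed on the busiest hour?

Schedule Item 1@1, Item 4@3, Item 5@1, Item 2@5, Item 3@5: h1:7  h2:4  h3:2  h4:2  h5:7  h6:7  h7:4  h8:4  h9:0 — peak 7.

7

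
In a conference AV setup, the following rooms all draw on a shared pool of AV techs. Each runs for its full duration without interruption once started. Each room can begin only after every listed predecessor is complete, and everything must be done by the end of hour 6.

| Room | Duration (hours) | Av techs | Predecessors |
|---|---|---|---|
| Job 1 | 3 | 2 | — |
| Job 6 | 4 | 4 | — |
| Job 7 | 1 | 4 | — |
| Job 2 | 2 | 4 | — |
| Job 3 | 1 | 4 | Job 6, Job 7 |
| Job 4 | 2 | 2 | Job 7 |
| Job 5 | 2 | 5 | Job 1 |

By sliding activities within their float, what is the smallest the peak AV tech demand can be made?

Early-start (Job 1@1, Job 6@1, Job 7@1, Job 2@1, Job 3@5, Job 4@2, Job 5@4) gives peak 14: h1:14  h2:12  h3:8  h4:9  h5:9  h6:0.
Shift Job 2→2, Job 3→6, Job 4→4, Job 5→5.
Schedule Job 1@1, Job 6@1, Job 7@1, Job 2@2, Job 3@6, Job 4@4, Job 5@5: h1:10  h2:10  h3:10  h4:6  h5:7  h6:9 — peak 10.

10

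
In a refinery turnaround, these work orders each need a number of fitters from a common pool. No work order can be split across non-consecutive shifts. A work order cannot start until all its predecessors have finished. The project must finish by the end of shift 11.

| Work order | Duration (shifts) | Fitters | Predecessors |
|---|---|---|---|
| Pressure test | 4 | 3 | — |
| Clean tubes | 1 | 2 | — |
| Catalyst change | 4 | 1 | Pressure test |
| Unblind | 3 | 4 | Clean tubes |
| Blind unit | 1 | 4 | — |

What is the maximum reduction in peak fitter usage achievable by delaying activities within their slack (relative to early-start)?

Early-start peak: s1:9  s2:7  s3:7  s4:7  s5:1  s6:1  s7:1  s8:1  s9:0  s10:0  s11:0 ⇒ 9.
Leveled (Pressure test@1, Clean tubes@1, Catalyst change@5, Unblind@5, Blind unit@8): s1:5  s2:3  s3:3  s4:3  s5:5  s6:5  s7:5  s8:5  s9:0  s10:0  s11:0 ⇒ 5.
Reduction 9 − 5 = 4.

4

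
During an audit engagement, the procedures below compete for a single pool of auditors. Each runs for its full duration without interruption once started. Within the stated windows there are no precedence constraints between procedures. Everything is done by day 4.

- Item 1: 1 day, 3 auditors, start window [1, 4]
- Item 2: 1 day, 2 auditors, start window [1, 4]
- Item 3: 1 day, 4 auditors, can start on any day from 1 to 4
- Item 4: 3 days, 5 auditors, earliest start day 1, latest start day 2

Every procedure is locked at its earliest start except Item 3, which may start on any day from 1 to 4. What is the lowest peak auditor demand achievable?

10

Item 3@1: d1:14  d2:5  d3:5  d4:0 → peak 14
Item 3@2: d1:10  d2:9  d3:5  d4:0 → peak 10
Item 3@3: d1:10  d2:5  d3:9  d4:0 → peak 10
Item 3@4: d1:10  d2:5  d3:5  d4:4 → peak 10
Best is Item 3@2, peak 10.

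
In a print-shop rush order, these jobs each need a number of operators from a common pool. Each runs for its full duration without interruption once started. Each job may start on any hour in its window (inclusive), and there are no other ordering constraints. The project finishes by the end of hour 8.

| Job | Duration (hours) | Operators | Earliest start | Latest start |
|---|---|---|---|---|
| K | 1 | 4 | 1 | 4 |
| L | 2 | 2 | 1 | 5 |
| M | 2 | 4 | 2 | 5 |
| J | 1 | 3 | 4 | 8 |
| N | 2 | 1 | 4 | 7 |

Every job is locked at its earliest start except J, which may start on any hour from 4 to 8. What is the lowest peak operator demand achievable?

6

J@4: h1:6  h2:6  h3:4  h4:4  h5:1  h6:0  h7:0  h8:0 → peak 6
J@5: h1:6  h2:6  h3:4  h4:1  h5:4  h6:0  h7:0  h8:0 → peak 6
J@6: h1:6  h2:6  h3:4  h4:1  h5:1  h6:3  h7:0  h8:0 → peak 6
J@7: h1:6  h2:6  h3:4  h4:1  h5:1  h6:0  h7:3  h8:0 → peak 6
J@8: h1:6  h2:6  h3:4  h4:1  h5:1  h6:0  h7:0  h8:3 → peak 6
Best is J@4, peak 6.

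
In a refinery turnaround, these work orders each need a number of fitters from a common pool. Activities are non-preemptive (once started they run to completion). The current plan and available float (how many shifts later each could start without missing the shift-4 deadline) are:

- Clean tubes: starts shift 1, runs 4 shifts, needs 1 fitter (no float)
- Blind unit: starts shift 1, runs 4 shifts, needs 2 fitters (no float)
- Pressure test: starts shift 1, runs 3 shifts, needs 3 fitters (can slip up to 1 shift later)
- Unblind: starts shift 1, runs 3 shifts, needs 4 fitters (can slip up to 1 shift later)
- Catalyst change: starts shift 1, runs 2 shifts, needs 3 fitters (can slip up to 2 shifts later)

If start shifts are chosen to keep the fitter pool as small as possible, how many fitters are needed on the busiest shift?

13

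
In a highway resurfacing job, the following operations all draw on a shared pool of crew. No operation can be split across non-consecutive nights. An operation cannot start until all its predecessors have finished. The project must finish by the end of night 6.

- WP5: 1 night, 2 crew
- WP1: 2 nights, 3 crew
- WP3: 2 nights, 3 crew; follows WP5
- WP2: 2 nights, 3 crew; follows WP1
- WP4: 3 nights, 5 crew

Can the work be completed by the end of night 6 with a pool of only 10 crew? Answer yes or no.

yes

Schedule WP5@1, WP1@1, WP3@2, WP2@3, WP4@4: n1:5  n2:6  n3:6  n4:8  n5:5  n6:5 — peak 8 ≤ 10.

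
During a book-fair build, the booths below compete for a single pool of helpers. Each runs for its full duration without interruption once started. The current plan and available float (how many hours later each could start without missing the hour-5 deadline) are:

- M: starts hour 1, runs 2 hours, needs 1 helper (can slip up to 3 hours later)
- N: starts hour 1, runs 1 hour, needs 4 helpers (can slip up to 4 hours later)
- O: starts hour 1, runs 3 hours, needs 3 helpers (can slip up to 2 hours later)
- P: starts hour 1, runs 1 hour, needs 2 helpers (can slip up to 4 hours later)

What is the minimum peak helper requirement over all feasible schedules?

4

Early-start (M@1, N@1, O@1, P@1) gives peak 10: h1:10  h2:4  h3:3  h4:0  h5:0.
Shift N→4, P→5.
Schedule M@1, N@4, O@1, P@5: h1:4  h2:4  h3:3  h4:4  h5:2 — peak 4.
Total helper-hours = 17 over 5 hours ⇒ peak ≥ ⌈17/5⌉ = 4, so 4 is optimal.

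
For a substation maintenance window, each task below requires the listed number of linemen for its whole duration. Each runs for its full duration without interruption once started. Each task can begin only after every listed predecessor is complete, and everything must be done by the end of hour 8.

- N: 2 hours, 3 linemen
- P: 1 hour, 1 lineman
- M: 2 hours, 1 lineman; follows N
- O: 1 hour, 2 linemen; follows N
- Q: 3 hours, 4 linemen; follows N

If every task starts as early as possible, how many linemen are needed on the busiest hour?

Early-start schedule: N@1, P@1, M@3, O@3, Q@3.
Load per hour: hour 1: 4, hour 2: 3, hour 3: 7, hour 4: 5, hour 5: 4, hour 6: 0, hour 7: 0, hour 8: 0.
Peak is 7.

7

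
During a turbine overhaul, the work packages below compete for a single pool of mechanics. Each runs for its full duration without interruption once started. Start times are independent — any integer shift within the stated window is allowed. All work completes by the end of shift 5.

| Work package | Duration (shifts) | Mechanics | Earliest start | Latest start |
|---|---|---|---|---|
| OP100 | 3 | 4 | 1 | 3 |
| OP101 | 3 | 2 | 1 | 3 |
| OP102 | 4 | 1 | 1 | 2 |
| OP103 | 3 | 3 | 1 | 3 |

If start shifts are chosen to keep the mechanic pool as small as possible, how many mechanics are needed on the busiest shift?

Schedule OP100@1, OP101@1, OP102@1, OP103@1: s1:10  s2:10  s3:10  s4:1  s5:0 — peak 10.

10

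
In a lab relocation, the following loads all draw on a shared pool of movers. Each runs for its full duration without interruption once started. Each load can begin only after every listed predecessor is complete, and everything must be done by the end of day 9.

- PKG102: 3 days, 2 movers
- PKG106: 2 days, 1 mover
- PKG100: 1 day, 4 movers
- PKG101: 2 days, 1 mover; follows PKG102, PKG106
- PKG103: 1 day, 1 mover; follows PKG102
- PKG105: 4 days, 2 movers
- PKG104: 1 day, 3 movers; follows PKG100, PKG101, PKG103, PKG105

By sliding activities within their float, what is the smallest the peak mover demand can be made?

4

Early-start (PKG102@1, PKG106@1, PKG100@1, PKG101@4, PKG103@4, PKG105@1, PKG104@6) gives peak 9: d1:9  d2:5  d3:4  d4:4  d5:1  d6:3  d7:0  d8:0  d9:0.
Shift PKG100→4, PKG101→5, PKG103→5, PKG105→5, PKG104→9.
Schedule PKG102@1, PKG106@1, PKG100@4, PKG101@5, PKG103@5, PKG105@5, PKG104@9: d1:3  d2:3  d3:2  d4:4  d5:4  d6:3  d7:2  d8:2  d9:3 — peak 4.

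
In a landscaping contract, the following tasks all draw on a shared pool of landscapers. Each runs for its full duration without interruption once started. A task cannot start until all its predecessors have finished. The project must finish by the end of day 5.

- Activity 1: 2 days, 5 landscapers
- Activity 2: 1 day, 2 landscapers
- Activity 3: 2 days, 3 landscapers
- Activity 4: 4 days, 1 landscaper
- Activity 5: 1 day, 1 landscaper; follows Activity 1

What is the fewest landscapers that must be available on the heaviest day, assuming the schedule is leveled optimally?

Early-start (Activity 1@1, Activity 2@1, Activity 3@1, Activity 4@1, Activity 5@3) gives peak 11: d1:11  d2:9  d3:2  d4:1  d5:0.
Shift Activity 2→3, Activity 3→3, Activity 5→4.
Schedule Activity 1@1, Activity 2@3, Activity 3@3, Activity 4@1, Activity 5@4: d1:6  d2:6  d3:6  d4:5  d5:0 — peak 6.

6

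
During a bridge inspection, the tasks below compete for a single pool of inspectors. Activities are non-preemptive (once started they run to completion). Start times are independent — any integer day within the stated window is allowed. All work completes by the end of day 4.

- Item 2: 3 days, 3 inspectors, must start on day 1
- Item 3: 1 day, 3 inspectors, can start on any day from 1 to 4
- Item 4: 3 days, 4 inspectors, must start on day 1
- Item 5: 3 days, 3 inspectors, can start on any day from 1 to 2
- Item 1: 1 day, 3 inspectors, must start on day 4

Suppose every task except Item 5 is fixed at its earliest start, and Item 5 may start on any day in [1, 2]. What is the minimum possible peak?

Item 5@1: d1:13  d2:10  d3:10  d4:3 → peak 13
Item 5@2: d1:10  d2:10  d3:10  d4:6 → peak 10
Best is Item 5@2, peak 10.

10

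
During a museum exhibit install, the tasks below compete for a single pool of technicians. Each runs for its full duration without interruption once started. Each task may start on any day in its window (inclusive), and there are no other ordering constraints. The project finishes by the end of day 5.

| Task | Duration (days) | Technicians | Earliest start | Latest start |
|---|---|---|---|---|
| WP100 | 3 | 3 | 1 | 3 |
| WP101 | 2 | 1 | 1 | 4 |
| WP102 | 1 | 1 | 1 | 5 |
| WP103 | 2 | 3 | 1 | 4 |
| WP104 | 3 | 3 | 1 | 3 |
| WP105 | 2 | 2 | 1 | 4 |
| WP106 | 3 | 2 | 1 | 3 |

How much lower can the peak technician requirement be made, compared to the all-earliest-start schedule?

Early-start peak: d1:15  d2:14  d3:8  d4:0  d5:0 ⇒ 15.
Leveled (WP100@1, WP101@1, WP102@1, WP103@1, WP104@3, WP105@4, WP106@3): d1:8  d2:7  d3:8  d4:7  d5:7 ⇒ 8.
Reduction 15 − 8 = 7.

7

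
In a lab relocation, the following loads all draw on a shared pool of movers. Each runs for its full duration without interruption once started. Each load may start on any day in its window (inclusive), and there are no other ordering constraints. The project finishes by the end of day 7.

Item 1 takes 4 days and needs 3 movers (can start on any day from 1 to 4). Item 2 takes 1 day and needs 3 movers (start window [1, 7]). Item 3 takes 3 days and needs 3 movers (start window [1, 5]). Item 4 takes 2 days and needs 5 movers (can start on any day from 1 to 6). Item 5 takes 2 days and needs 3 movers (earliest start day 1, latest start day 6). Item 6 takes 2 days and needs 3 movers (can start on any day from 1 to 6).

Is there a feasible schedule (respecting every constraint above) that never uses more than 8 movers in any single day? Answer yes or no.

Schedule Item 1@1, Item 2@1, Item 3@5, Item 4@2, Item 5@4, Item 6@6: d1:6  d2:8  d3:8  d4:6  d5:6  d6:6  d7:6 — peak 8 ≤ 8.

yes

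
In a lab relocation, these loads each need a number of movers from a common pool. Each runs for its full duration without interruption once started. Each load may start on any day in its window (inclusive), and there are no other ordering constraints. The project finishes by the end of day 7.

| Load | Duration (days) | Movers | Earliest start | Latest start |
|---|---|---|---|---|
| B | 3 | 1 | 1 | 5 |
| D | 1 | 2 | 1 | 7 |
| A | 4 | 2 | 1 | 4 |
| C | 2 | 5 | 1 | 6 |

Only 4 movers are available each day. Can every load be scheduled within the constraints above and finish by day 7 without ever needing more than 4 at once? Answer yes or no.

no

The minimum achievable peak is 5; 4 < 5, so no feasible schedule stays within the cap.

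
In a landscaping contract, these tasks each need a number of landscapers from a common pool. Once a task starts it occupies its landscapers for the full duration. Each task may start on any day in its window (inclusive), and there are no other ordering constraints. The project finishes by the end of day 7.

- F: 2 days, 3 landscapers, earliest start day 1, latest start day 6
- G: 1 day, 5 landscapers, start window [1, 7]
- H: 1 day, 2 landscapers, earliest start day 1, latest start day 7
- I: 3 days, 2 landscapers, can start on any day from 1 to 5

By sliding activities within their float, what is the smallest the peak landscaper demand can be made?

5

Early-start (F@1, G@1, H@1, I@1) gives peak 12: d1:12  d2:5  d3:2  d4:0  d5:0  d6:0  d7:0.
Shift G→3, I→4.
Schedule F@1, G@3, H@1, I@4: d1:5  d2:3  d3:5  d4:2  d5:2  d6:2  d7:0 — peak 5.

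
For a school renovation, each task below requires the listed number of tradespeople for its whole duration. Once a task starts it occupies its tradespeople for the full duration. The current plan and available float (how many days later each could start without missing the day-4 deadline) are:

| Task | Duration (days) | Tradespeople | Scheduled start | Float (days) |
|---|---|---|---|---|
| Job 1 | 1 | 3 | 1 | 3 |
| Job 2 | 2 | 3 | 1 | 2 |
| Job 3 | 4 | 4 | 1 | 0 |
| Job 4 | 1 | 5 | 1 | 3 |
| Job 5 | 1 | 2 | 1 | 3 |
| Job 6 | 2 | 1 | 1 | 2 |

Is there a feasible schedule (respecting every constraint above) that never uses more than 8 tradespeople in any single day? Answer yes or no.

no

Total tradesperson-days = 34; over 4 days the average is 34/4 > 8, so some day must exceed 8.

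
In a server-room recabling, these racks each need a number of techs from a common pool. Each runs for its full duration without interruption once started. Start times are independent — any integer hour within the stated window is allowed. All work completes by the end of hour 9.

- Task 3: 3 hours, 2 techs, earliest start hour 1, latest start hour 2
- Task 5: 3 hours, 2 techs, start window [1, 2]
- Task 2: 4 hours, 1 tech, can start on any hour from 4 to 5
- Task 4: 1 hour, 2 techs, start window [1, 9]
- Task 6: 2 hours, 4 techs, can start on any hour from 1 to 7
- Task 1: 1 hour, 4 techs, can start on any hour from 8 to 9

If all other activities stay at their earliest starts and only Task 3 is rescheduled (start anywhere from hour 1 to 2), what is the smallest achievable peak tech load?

8

Task 3@1: h1:10  h2:8  h3:4  h4:1  h5:1  h6:1  h7:1  h8:4  h9:0 → peak 10
Task 3@2: h1:8  h2:8  h3:4  h4:3  h5:1  h6:1  h7:1  h8:4  h9:0 → peak 8
Best is Task 3@2, peak 8.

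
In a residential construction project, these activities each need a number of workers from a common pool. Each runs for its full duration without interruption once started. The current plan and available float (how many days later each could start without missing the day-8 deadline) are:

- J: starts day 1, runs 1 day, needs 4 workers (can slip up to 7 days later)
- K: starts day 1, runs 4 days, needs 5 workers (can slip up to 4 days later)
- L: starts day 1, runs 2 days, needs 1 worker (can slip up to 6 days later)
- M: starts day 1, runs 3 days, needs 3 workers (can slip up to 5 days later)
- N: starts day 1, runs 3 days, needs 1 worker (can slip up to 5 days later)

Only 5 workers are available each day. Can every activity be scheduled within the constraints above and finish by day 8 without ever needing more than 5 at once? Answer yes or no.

yes

Schedule J@1, K@2, L@6, M@6, N@6: d1:4  d2:5  d3:5  d4:5  d5:5  d6:5  d7:5  d8:4 — peak 5 ≤ 5.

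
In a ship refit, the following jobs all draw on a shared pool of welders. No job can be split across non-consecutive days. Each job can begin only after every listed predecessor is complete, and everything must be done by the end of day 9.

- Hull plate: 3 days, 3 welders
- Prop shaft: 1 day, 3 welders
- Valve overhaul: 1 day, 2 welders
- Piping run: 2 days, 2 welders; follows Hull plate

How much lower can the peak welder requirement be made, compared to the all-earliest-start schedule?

Early-start peak: d1:8  d2:3  d3:3  d4:2  d5:2  d6:0  d7:0  d8:0  d9:0 ⇒ 8.
Leveled (Hull plate@1, Prop shaft@4, Valve overhaul@5, Piping run@6): d1:3  d2:3  d3:3  d4:3  d5:2  d6:2  d7:2  d8:0  d9:0 ⇒ 3.
Reduction 8 − 3 = 5.

5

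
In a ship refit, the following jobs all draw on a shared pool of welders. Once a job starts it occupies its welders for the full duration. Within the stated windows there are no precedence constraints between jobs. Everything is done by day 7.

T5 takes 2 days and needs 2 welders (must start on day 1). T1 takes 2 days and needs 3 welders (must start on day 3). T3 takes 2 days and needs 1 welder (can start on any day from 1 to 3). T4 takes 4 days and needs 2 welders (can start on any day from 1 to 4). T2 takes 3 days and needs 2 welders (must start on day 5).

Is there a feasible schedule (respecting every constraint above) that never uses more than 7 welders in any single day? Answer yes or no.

yes

Schedule T5@1, T1@3, T3@1, T4@1, T2@5: d1:5  d2:5  d3:5  d4:5  d5:2  d6:2  d7:2 — peak 5 ≤ 7.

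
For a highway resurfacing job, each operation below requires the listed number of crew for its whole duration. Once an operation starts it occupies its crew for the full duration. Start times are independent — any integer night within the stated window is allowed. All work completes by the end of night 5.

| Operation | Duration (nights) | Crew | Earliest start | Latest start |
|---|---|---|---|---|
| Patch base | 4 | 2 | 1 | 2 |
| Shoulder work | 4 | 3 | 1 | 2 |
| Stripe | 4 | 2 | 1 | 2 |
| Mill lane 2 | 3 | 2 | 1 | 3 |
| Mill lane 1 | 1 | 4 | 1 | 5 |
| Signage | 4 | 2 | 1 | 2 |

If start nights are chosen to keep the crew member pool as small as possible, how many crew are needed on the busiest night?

11

Early-start (Patch base@1, Shoulder work@1, Stripe@1, Mill lane 2@1, Mill lane 1@1, Signage@1) gives peak 15: n1:15  n2:11  n3:11  n4:9  n5:0.
Shift Mill lane 1→5.
Schedule Patch base@1, Shoulder work@1, Stripe@1, Mill lane 2@1, Mill lane 1@5, Signage@1: n1:11  n2:11  n3:11  n4:9  n5:4 — peak 11.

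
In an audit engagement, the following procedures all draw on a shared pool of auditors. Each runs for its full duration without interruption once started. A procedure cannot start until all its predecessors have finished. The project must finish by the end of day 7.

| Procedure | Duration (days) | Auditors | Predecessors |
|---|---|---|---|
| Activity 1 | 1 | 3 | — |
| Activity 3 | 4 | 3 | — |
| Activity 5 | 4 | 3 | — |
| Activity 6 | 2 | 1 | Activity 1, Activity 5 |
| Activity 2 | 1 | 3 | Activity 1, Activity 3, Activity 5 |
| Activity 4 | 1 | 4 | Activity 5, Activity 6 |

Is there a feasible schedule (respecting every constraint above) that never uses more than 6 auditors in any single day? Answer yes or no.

yes

Schedule Activity 1@1, Activity 3@2, Activity 5@1, Activity 6@5, Activity 2@6, Activity 4@7: d1:6  d2:6  d3:6  d4:6  d5:4  d6:4  d7:4 — peak 6 ≤ 6.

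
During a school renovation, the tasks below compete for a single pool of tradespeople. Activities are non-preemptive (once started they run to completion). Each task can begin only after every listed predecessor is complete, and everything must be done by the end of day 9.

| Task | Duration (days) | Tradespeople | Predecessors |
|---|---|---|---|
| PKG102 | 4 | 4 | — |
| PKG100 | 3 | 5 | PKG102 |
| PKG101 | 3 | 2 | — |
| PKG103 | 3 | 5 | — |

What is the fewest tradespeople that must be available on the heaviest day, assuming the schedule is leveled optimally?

Early-start (PKG102@1, PKG100@5, PKG101@1, PKG103@1) gives peak 11: d1:11  d2:11  d3:11  d4:4  d5:5  d6:5  d7:5  d8:0  d9:0.
Shift PKG101→4.
Schedule PKG102@1, PKG100@5, PKG101@4, PKG103@1: d1:9  d2:9  d3:9  d4:6  d5:7  d6:7  d7:5  d8:0  d9:0 — peak 9.

9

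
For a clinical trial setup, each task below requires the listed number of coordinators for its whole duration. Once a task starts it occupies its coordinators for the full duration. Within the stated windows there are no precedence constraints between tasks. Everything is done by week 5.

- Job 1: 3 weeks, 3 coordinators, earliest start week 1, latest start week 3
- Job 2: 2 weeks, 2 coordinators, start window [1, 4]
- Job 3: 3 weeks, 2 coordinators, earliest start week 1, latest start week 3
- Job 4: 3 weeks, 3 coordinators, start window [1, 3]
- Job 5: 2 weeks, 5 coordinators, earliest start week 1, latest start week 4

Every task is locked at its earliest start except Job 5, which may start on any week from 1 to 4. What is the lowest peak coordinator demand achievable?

Job 5@1: w1:15  w2:15  w3:8  w4:0  w5:0 → peak 15
Job 5@2: w1:10  w2:15  w3:13  w4:0  w5:0 → peak 15
Job 5@3: w1:10  w2:10  w3:13  w4:5  w5:0 → peak 13
Job 5@4: w1:10  w2:10  w3:8  w4:5  w5:5 → peak 10
Best is Job 5@4, peak 10.

10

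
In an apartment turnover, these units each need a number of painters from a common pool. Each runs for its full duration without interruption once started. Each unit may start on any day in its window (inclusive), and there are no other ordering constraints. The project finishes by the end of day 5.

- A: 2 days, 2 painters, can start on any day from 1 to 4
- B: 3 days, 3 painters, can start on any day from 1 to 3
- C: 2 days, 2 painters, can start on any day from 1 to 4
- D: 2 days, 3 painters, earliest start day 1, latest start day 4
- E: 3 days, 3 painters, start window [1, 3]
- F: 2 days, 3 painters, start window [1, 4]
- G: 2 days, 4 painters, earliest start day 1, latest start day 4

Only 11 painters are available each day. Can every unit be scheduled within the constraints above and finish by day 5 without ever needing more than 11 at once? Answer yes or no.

yes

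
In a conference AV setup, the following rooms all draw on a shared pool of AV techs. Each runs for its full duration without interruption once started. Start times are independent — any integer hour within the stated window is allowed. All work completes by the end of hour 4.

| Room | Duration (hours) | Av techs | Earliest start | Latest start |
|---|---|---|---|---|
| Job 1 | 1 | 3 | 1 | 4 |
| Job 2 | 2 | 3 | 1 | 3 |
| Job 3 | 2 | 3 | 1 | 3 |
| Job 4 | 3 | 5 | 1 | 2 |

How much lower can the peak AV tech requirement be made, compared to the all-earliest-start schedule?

Early-start peak: h1:14  h2:11  h3:5  h4:0 ⇒ 14.
Leveled (Job 1@1, Job 2@1, Job 3@3, Job 4@2): h1:6  h2:8  h3:8  h4:8 ⇒ 8.
Reduction 14 − 8 = 6.

6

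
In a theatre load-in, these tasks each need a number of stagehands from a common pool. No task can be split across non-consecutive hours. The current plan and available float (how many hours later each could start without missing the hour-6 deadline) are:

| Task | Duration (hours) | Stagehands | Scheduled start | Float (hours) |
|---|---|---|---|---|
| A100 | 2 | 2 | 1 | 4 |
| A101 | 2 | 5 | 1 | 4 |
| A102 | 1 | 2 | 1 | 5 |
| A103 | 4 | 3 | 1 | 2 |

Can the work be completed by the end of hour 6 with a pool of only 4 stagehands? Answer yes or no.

Total stagehand-hours = 28; over 6 hours the average is 28/6 > 4, so some hour must exceed 4.

no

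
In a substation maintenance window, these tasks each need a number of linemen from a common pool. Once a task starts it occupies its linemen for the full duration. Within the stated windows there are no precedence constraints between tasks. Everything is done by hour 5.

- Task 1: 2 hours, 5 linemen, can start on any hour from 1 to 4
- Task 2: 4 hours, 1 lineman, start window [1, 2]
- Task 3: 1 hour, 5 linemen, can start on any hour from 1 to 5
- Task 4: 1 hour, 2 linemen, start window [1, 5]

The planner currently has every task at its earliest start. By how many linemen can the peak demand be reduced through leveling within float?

7

Early-start peak: h1:13  h2:6  h3:1  h4:1  h5:0 ⇒ 13.
Leveled (Task 1@1, Task 2@1, Task 3@3, Task 4@4): h1:6  h2:6  h3:6  h4:3  h5:0 ⇒ 6.
Reduction 13 − 6 = 7.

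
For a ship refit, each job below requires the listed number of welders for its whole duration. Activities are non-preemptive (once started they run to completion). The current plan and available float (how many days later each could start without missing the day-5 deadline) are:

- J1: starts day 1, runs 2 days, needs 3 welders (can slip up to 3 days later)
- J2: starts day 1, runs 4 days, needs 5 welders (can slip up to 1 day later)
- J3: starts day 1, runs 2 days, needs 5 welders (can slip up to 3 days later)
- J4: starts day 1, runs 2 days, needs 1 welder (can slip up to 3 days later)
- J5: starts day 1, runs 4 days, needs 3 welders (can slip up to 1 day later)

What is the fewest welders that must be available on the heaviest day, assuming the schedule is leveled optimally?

Early-start (J1@1, J2@1, J3@1, J4@1, J5@1) gives peak 17: d1:17  d2:17  d3:8  d4:8  d5:0.
Shift J3→3.
Schedule J1@1, J2@1, J3@3, J4@1, J5@1: d1:12  d2:12  d3:13  d4:13  d5:0 — peak 13.

13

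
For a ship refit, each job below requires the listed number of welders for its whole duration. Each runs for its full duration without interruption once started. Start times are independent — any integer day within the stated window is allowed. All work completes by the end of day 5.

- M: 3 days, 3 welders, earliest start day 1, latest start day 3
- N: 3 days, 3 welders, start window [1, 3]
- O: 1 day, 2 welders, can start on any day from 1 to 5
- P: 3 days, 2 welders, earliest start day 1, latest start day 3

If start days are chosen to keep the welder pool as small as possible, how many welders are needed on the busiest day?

8

Early-start (M@1, N@1, O@1, P@1) gives peak 10: d1:10  d2:8  d3:8  d4:0  d5:0.
Shift P→2.
Schedule M@1, N@1, O@1, P@2: d1:8  d2:8  d3:8  d4:2  d5:0 — peak 8.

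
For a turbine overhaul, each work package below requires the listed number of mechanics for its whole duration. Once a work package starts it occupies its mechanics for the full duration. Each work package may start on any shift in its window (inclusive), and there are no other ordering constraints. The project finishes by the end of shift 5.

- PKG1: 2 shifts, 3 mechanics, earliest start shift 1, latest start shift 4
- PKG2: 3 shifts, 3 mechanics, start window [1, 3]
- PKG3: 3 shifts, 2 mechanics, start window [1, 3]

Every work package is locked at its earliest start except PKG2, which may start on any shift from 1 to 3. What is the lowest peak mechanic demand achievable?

PKG2@1: s1:8  s2:8  s3:5  s4:0  s5:0 → peak 8
PKG2@2: s1:5  s2:8  s3:5  s4:3  s5:0 → peak 8
PKG2@3: s1:5  s2:5  s3:5  s4:3  s5:3 → peak 5
Best is PKG2@3, peak 5.

5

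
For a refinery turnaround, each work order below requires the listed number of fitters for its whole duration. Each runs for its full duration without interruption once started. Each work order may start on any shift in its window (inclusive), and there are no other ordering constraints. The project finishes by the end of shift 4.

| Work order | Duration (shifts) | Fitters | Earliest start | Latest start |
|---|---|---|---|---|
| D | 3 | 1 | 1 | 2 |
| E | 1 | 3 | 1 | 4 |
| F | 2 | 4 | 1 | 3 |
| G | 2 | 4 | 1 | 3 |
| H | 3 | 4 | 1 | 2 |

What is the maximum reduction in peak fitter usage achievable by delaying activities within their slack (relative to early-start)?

7

Early-start peak: s1:16  s2:13  s3:5  s4:0 ⇒ 16.
Leveled (D@1, E@1, F@1, G@3, H@2): s1:8  s2:9  s3:9  s4:8 ⇒ 9.
Reduction 16 − 9 = 7.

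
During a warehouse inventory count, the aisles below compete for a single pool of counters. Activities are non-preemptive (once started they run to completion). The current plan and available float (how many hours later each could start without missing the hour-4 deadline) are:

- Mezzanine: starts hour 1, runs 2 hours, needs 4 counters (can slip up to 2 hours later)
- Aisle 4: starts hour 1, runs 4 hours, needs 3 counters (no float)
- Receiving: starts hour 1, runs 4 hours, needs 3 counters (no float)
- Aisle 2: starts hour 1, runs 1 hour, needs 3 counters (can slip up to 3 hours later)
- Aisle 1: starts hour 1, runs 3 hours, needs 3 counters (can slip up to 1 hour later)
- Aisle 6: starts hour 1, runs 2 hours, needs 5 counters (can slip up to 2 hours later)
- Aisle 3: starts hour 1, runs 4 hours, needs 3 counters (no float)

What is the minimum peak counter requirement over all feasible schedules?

Early-start (Mezzanine@1, Aisle 4@1, Receiving@1, Aisle 2@1, Aisle 1@1, Aisle 6@1, Aisle 3@1) gives peak 24: h1:24  h2:21  h3:12  h4:9.
Shift Aisle 1→2, Aisle 6→3.
Schedule Mezzanine@1, Aisle 4@1, Receiving@1, Aisle 2@1, Aisle 1@2, Aisle 6@3, Aisle 3@1: h1:16  h2:16  h3:17  h4:17 — peak 17.
Total counter-hours = 66 over 4 hours ⇒ peak ≥ ⌈66/4⌉ = 17, so 17 is optimal.

17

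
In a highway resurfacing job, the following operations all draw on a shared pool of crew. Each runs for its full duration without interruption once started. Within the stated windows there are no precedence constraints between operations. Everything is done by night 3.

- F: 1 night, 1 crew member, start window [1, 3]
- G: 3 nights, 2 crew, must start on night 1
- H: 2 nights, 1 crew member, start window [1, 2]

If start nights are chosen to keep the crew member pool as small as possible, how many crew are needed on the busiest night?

3

Early-start (F@1, G@1, H@1) gives peak 4: n1:4  n2:3  n3:2.
Shift H→2.
Schedule F@1, G@1, H@2: n1:3  n2:3  n3:3 — peak 3.
Total crew member-nights = 9 over 3 nights ⇒ peak ≥ ⌈9/3⌉ = 3, so 3 is optimal.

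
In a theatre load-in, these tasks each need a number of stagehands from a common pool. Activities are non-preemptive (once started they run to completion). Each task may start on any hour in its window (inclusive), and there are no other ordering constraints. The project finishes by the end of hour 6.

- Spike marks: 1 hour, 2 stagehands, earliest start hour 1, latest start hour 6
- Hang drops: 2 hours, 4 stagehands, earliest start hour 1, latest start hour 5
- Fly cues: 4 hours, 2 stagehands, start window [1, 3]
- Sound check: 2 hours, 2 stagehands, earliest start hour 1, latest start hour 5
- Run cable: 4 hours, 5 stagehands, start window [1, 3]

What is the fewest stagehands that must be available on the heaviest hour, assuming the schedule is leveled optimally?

8

Early-start (Spike marks@1, Hang drops@1, Fly cues@1, Sound check@1, Run cable@1) gives peak 15: h1:15  h2:13  h3:7  h4:7  h5:0  h6:0.
Shift Sound check→5, Run cable→3.
Schedule Spike marks@1, Hang drops@1, Fly cues@1, Sound check@5, Run cable@3: h1:8  h2:6  h3:7  h4:7  h5:7  h6:7 — peak 8.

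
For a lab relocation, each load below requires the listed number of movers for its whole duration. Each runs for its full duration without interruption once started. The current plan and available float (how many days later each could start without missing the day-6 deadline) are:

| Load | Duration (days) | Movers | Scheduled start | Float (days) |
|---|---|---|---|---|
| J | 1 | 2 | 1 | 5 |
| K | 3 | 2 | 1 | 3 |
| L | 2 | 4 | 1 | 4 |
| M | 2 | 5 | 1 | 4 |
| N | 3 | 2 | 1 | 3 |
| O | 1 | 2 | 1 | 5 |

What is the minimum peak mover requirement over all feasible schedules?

7

Early-start (J@1, K@1, L@1, M@1, N@1, O@1) gives peak 17: d1:17  d2:13  d3:4  d4:0  d5:0  d6:0.
Shift L→2, M→4, N→4.
Schedule J@1, K@1, L@2, M@4, N@4, O@1: d1:6  d2:6  d3:6  d4:7  d5:7  d6:2 — peak 7.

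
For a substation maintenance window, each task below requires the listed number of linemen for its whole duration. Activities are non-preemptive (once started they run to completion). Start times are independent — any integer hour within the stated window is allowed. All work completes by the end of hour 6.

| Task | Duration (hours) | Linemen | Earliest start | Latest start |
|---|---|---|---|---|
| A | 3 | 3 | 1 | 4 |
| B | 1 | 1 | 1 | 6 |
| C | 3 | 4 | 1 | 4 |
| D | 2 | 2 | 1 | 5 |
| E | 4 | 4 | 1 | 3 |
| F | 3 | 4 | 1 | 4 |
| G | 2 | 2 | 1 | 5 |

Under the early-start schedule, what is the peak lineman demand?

Early-start schedule: A@1, B@1, C@1, D@1, E@1, F@1, G@1.
Load per hour: hour 1: 20, hour 2: 19, hour 3: 15, hour 4: 4, hour 5: 0, hour 6: 0.
Peak is 20.

20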